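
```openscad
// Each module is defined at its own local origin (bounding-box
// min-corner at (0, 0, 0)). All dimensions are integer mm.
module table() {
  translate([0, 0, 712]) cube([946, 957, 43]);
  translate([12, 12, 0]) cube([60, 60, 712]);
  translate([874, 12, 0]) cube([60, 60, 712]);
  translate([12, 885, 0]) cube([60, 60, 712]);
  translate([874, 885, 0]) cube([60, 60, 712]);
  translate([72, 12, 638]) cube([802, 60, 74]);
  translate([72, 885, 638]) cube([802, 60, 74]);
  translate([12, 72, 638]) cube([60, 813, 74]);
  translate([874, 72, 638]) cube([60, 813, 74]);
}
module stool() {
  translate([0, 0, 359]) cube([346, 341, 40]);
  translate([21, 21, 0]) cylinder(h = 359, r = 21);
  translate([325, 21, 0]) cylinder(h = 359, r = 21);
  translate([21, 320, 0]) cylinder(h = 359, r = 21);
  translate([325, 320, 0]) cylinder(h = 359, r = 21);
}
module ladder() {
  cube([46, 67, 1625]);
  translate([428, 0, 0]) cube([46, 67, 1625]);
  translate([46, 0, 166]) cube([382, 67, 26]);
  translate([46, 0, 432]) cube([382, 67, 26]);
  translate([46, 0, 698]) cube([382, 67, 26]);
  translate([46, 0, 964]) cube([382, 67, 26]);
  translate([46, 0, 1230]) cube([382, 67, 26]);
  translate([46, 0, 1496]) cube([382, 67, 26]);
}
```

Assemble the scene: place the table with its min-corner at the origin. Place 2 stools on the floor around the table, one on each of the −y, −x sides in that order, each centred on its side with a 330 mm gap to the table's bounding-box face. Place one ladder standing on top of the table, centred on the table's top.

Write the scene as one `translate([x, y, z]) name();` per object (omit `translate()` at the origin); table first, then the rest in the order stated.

table();
translate([300, -671, 0]) stool();
translate([-676, 308, 0]) stool();
translate([236, 445, 755]) ladder();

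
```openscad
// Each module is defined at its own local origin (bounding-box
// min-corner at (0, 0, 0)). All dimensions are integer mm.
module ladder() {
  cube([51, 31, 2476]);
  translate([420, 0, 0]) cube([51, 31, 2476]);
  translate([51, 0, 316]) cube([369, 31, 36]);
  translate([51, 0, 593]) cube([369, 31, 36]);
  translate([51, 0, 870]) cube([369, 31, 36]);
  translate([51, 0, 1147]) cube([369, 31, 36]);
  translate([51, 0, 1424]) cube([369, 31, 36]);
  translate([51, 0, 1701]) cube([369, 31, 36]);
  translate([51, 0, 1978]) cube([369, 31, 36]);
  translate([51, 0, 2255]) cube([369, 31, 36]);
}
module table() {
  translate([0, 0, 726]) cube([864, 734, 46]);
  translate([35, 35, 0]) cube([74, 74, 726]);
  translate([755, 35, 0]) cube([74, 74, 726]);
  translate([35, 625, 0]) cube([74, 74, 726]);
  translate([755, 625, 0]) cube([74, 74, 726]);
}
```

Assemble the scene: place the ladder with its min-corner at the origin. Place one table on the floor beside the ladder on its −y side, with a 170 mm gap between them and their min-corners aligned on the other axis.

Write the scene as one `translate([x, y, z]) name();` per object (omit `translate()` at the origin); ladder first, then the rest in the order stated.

ladder();
translate([0, -904, 0]) table();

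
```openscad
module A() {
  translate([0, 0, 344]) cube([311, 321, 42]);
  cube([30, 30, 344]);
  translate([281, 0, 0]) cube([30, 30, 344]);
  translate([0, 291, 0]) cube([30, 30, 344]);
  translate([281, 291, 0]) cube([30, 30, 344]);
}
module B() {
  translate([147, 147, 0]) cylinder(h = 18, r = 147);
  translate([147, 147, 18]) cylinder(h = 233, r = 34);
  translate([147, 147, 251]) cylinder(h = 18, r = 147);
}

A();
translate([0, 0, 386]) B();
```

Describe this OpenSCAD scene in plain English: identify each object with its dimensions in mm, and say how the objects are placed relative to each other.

A is a simple wooden stool: a rectangular seat 311 mm (x) by 321 mm (y), 42 mm thick, top face at z = 386 mm, on four square legs, each 30×30 mm in cross-section. The legs rest on z = 0, each flush with a corner of the seat.

B is a spool: two coaxial disc flanges of radius 147 mm and thickness 18 mm, joined by a core cylinder of radius 34 mm and height 233 mm. The lower flange rests on z = 0 and the three cylinders share a vertical axis.

The spool is on top of the stool.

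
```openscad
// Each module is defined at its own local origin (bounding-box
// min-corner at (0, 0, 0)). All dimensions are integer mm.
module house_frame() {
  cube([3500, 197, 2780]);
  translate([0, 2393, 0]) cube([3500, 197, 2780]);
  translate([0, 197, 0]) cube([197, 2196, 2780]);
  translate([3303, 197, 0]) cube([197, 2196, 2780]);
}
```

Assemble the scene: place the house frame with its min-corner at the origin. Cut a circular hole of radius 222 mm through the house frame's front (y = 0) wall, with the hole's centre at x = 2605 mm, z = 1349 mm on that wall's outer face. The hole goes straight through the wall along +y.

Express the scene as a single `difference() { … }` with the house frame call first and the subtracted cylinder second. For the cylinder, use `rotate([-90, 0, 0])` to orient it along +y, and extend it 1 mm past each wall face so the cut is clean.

difference() {
  house_frame();
  translate([2605, -1, 1349]) rotate([-90, 0, 0]) cylinder(h = 199, r = 222);
}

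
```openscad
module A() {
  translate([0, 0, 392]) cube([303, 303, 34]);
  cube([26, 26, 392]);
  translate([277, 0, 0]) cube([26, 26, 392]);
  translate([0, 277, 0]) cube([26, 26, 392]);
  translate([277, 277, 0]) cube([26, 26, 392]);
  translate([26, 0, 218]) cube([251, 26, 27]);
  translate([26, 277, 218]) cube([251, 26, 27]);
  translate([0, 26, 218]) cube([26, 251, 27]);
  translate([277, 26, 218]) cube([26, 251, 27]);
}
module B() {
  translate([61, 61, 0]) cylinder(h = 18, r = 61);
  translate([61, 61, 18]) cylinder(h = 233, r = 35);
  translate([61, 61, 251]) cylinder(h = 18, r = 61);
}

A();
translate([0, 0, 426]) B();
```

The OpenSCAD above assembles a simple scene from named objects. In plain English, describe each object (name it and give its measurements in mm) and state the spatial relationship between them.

A is a four-legged stool. The seat is a 303×303×34 mm slab whose top surface is at z = 426 mm; four square legs, each 26×26 mm in cross-section, run from the floor (z = 0) to the underside of the seat, each flush with a corner of the seat. Four stretchers, 26 mm wide and 27 mm tall, connect adjacent legs with their undersides at z = 218 mm, each running between the inner faces of the legs it joins and aligned with the legs' outer faces on the other axis.

B is a spool: two coaxial disc flanges of radius 61 mm and thickness 18 mm, joined by a core cylinder of radius 35 mm and height 233 mm. The lower flange rests on z = 0 and the three cylinders share a vertical axis.

The spool is on top of the stool.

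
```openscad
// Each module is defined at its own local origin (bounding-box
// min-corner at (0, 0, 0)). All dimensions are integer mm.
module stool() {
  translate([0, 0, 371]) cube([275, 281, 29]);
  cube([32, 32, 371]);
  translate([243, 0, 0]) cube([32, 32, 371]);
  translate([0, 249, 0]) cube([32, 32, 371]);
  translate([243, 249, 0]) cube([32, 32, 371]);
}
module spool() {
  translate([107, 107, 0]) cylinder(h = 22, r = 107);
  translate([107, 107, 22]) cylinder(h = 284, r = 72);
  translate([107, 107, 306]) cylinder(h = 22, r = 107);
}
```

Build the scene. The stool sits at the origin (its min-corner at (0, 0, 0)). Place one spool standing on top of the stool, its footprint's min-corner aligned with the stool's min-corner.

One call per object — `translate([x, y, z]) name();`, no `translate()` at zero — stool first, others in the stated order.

stool();
translate([0, 0, 400]) spool();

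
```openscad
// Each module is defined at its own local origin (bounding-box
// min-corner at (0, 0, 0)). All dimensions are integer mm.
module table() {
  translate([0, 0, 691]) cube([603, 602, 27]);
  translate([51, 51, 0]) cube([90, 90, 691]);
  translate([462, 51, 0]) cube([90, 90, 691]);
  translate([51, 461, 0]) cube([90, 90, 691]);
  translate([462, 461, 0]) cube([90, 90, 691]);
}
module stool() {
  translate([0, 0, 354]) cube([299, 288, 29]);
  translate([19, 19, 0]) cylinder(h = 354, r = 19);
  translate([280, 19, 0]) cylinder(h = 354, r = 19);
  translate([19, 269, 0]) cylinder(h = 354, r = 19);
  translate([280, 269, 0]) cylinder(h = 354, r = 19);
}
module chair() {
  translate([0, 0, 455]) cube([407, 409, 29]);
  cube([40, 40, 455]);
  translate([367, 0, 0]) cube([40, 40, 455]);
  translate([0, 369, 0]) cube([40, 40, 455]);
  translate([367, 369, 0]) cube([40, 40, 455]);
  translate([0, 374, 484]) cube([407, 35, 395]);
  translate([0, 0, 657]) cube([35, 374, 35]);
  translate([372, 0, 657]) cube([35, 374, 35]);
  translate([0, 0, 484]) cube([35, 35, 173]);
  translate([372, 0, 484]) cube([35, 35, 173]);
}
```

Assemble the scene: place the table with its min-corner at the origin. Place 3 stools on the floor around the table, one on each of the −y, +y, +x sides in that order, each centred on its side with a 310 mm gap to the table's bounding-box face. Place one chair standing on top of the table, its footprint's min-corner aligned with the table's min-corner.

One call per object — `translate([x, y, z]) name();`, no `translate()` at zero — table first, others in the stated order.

table();
translate([152, -598, 0]) stool();
translate([152, 912, 0]) stool();
translate([913, 157, 0]) stool();
translate([0, 0, 718]) chair();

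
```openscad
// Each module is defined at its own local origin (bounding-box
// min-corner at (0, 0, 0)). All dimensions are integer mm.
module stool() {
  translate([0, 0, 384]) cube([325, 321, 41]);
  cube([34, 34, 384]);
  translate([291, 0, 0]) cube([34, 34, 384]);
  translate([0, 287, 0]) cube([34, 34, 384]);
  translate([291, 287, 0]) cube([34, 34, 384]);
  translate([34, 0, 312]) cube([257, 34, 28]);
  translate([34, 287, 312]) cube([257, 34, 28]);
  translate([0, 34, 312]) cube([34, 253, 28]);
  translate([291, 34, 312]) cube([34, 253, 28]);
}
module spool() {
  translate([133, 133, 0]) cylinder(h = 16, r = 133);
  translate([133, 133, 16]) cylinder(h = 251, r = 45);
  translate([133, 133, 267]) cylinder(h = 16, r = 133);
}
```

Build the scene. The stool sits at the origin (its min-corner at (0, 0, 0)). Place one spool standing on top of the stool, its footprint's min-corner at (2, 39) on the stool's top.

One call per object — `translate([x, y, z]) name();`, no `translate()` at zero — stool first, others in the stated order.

stool();
translate([2, 39, 425]) spool();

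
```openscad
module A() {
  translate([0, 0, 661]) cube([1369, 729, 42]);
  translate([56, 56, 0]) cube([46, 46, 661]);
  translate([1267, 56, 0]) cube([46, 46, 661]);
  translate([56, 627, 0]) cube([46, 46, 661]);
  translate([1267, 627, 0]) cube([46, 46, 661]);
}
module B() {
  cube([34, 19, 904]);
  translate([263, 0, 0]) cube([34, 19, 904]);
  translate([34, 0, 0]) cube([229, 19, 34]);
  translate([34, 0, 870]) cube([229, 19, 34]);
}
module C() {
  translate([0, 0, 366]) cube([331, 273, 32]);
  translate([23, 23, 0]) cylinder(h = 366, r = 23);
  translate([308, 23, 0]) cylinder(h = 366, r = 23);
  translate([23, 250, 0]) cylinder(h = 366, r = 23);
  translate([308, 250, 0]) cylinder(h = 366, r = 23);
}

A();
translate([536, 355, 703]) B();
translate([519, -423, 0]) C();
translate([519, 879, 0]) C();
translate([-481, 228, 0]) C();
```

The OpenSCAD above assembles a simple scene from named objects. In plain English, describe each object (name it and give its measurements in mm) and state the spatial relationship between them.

A is a table: top 1369 mm (x) × 729 mm (y), 42 mm thick, upper face at z = 703 mm, on four 46×46 mm square legs, each inset 56 mm from the nearest pair of top edges, running from z = 0 to the bottom of the top.

B is a picture frame with a 229×836 mm rectangular opening (x by z) and a uniform 34 mm border on every side. Frame depth is 19 mm along y. It is built from two vertical stiles running the full outside height and two horizontal rails spanning the gap between the stiles.

C is a simple wooden stool: a rectangular seat 331 mm (x) by 273 mm (y), 32 mm thick, top face at z = 398 mm, on four round legs, each 46 mm in diameter. The legs rest on z = 0, each leg's axis is inset half a diameter from the nearest pair of seat edges (so the leg's bounding box is flush with the corner).

The picture frame is on top of the table, centred. Three stools sit around the table at the −y, +y, −x sides.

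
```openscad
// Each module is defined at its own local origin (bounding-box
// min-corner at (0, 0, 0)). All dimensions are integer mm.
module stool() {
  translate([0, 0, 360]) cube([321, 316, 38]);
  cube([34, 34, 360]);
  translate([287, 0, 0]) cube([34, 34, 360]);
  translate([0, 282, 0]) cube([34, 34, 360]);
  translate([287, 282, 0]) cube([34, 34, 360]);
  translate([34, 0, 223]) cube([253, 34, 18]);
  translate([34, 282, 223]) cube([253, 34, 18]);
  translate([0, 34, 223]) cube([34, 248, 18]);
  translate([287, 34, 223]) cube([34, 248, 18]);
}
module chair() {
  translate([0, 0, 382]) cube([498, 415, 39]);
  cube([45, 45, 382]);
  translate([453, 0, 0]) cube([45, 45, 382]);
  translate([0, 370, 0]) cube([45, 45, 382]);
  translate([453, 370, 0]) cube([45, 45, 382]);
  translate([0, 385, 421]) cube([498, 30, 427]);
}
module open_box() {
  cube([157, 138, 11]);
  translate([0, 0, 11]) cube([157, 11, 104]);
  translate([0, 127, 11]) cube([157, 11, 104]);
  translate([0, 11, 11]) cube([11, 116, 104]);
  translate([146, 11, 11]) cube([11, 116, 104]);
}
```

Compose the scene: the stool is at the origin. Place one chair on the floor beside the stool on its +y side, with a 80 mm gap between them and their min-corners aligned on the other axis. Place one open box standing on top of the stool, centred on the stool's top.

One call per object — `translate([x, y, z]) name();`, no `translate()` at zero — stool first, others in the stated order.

stool();
translate([0, 396, 0]) chair();
translate([82, 89, 398]) open_box();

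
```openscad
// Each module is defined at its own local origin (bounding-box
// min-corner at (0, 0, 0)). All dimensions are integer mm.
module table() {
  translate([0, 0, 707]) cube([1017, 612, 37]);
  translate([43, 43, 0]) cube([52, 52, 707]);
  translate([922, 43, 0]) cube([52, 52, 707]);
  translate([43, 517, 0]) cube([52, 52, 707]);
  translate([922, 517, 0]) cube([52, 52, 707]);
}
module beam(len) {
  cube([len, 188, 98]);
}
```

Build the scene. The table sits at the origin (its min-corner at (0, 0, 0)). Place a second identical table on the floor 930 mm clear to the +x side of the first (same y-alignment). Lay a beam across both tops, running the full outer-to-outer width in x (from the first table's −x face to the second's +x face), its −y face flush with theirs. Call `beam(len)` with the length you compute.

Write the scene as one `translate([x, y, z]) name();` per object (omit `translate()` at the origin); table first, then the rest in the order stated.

table();
translate([1947, 0, 0]) table();
translate([0, 0, 744]) beam(2964);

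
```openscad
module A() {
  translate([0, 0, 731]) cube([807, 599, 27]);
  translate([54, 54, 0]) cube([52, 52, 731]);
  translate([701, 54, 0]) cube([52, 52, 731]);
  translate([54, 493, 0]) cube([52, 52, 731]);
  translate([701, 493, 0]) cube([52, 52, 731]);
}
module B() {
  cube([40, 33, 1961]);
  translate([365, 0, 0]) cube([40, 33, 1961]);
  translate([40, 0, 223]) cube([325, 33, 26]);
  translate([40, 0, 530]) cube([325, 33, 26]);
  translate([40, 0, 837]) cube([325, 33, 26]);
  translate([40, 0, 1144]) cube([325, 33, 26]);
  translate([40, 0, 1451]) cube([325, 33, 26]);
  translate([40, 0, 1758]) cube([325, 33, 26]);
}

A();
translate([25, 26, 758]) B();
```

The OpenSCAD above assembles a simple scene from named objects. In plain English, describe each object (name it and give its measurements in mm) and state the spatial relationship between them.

A is a table with a 807×599 mm rectangular top, 27 mm thick, top surface at z = 758 mm, supported by four 52×52 mm square legs, each inset 54 mm from the nearest pair of top edges, running from the floor.

B is a straight ladder. Two 40×33 mm vertical rails, 1961 mm tall, stand 405 mm apart (outside-to-outside) with their front faces coplanar on the −y side. 6 rungs, each 33 mm deep and 26 mm tall, span between the inner faces of the rails, front faces flush with the rails. The lowest rung's underside is at z = 223 mm and rungs are spaced 307 mm apart (underside to underside).

The ladder is on top of the table.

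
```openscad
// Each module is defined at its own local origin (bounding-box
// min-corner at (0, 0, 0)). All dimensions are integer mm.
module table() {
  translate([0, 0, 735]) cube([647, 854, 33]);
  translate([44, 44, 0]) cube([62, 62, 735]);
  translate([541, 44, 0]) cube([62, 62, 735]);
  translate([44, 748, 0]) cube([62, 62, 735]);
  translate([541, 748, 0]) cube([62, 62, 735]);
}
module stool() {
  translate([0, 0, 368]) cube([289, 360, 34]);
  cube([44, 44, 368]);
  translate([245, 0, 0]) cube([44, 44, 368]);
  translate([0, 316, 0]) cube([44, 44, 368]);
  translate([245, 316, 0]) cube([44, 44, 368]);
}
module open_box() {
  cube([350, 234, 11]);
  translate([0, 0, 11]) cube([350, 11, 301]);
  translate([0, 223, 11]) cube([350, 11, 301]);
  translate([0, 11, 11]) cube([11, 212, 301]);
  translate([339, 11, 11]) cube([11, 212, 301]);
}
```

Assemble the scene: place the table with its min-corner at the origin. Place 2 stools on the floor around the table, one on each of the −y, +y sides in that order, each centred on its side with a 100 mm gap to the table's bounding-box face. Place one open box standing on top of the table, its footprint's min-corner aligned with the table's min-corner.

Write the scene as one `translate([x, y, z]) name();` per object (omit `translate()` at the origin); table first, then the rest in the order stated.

table();
translate([179, -460, 0]) stool();
translate([179, 954, 0]) stool();
translate([0, 0, 768]) open_box();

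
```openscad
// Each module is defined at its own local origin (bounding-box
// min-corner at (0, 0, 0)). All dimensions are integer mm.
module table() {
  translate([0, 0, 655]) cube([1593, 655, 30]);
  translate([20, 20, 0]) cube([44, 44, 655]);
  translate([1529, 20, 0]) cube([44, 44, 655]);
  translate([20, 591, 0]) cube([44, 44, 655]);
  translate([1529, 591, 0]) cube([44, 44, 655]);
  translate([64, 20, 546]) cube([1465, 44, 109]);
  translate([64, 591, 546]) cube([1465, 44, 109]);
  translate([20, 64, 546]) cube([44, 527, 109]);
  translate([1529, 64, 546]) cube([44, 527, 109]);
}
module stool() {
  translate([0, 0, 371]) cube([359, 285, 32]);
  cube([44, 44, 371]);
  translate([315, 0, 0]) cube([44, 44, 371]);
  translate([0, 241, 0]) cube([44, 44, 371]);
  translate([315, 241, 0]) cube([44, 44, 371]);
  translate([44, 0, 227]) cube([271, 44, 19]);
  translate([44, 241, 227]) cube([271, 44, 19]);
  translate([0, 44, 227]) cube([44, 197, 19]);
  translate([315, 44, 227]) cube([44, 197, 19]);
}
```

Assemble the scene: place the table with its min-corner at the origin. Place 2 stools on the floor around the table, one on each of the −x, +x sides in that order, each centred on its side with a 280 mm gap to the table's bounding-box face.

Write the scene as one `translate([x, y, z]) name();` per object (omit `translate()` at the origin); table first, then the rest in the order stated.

table();
translate([-639, 185, 0]) stool();
translate([1873, 185, 0]) stool();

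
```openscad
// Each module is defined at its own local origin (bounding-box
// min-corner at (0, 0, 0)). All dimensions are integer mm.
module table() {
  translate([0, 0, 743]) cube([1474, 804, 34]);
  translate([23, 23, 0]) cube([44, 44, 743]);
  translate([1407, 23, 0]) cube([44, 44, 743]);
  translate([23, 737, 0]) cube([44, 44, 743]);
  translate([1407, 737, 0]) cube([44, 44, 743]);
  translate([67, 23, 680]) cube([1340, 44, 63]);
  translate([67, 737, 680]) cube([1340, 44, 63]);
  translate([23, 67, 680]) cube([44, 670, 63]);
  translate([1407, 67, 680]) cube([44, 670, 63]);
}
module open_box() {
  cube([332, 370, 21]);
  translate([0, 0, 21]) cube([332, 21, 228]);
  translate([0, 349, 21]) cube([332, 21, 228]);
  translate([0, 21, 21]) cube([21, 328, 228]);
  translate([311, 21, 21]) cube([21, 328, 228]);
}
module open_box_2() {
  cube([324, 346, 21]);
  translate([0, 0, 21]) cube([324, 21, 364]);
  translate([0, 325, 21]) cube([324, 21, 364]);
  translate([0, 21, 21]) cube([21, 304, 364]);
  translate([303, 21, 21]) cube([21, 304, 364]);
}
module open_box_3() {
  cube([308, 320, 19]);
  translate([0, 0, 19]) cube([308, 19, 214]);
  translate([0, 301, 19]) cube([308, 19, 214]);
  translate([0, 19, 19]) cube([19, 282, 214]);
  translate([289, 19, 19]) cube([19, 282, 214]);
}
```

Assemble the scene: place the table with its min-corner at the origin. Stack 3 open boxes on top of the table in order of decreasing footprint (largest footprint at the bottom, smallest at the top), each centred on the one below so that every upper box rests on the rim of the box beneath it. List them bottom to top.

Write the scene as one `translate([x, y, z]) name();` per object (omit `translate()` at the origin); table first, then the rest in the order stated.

table();
translate([571, 217, 777]) open_box();
translate([575, 229, 1026]) open_box_2();
translate([583, 242, 1411]) open_box_3();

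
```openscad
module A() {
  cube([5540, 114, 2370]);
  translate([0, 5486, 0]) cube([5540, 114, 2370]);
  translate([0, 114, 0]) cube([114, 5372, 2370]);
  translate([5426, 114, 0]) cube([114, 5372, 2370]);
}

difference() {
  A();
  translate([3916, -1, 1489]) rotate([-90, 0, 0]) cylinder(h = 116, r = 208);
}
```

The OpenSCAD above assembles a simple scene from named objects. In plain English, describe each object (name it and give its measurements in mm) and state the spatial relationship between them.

A is a box-shaped house frame (walls only): outside footprint 5540×5600 mm, wall height 2370 mm, wall thickness 114 mm. The two y-facing walls run the full x-width; the two x-facing walls fit between the inner faces of the y-facing walls.

The house frame has a circular hole of radius 208 mm through its front wall, centred at (x = 3916, z = 1489).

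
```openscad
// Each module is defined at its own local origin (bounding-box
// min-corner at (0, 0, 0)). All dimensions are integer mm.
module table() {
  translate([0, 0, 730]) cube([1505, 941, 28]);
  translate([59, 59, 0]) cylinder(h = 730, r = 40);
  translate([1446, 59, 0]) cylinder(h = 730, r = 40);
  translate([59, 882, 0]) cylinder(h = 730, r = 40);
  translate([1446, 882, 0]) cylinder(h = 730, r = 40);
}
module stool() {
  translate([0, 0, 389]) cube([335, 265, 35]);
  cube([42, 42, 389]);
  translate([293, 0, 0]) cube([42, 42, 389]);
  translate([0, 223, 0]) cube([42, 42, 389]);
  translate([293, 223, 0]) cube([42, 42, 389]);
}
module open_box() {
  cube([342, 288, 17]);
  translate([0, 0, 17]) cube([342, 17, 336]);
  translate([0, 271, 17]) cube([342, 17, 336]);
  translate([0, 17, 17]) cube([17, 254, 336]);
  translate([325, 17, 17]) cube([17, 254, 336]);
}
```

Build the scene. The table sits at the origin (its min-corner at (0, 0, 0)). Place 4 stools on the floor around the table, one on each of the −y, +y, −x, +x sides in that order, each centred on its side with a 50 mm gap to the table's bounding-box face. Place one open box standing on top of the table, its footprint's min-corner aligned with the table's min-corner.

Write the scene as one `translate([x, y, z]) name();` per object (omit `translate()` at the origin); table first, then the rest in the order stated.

table();
translate([585, -315, 0]) stool();
translate([585, 991, 0]) stool();
translate([-385, 338, 0]) stool();
translate([1555, 338, 0]) stool();
translate([0, 0, 758]) open_box();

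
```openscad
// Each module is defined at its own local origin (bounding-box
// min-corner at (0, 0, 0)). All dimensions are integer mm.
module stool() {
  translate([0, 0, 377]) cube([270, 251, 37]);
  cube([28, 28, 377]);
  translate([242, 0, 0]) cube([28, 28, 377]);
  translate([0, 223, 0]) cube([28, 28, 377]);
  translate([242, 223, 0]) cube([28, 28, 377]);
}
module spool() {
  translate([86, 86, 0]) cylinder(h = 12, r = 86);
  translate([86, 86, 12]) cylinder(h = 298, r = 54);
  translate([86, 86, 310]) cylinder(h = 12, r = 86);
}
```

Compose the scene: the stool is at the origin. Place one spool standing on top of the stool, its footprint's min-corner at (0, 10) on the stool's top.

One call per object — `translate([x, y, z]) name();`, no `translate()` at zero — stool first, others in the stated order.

stool();
translate([0, 10, 414]) spool();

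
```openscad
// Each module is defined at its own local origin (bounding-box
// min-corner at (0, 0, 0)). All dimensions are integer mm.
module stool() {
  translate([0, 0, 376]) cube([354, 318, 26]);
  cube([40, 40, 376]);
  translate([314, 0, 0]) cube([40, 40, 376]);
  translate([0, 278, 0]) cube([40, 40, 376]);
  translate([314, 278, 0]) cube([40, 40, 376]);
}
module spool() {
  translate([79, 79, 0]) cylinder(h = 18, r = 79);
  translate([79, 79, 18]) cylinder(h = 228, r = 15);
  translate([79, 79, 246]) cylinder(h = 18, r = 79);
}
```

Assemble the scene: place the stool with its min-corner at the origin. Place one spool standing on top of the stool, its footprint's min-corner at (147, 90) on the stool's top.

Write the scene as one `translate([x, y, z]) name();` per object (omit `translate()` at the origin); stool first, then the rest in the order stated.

stool();
translate([147, 90, 402]) spool();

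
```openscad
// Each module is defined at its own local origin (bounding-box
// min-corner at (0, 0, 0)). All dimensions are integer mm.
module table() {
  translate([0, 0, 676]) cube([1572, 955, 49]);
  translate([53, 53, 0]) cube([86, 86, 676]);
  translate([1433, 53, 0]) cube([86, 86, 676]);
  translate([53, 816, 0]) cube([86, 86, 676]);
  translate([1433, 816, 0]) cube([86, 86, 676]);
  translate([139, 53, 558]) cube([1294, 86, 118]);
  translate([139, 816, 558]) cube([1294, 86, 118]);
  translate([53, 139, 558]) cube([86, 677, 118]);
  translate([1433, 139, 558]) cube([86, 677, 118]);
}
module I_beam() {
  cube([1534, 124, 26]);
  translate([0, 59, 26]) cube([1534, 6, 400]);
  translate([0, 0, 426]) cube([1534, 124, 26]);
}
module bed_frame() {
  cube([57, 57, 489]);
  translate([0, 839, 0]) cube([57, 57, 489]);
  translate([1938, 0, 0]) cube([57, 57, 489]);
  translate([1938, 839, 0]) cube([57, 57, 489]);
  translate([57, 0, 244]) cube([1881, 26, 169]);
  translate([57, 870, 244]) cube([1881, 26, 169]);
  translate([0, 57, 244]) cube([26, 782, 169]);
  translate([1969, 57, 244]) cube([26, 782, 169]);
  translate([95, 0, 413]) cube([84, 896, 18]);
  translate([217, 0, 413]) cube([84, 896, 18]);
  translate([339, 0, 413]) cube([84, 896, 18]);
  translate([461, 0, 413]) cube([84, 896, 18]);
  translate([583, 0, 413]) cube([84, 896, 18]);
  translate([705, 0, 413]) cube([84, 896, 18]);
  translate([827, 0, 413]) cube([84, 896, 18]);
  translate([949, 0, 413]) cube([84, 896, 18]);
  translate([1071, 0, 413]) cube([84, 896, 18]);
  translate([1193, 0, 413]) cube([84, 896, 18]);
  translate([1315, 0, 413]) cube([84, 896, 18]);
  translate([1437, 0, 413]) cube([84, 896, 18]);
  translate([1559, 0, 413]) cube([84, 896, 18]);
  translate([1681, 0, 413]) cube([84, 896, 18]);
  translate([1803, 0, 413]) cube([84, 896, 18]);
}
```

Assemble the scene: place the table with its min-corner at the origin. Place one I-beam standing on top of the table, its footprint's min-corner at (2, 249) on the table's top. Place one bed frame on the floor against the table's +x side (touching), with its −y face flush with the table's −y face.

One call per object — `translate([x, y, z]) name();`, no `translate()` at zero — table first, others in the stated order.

table();
translate([2, 249, 725]) I_beam();
translate([1572, 0, 0]) bed_frame();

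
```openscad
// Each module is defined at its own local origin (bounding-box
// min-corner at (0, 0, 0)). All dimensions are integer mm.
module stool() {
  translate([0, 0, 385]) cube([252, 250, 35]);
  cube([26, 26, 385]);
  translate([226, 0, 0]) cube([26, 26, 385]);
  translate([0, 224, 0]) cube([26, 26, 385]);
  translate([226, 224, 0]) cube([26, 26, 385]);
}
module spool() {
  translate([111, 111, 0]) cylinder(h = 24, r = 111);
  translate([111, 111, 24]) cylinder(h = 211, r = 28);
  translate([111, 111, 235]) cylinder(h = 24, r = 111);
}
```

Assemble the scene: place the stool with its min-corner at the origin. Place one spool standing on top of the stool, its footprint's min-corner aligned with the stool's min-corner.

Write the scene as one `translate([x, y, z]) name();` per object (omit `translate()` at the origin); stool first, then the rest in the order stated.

stool();
translate([0, 0, 420]) spool();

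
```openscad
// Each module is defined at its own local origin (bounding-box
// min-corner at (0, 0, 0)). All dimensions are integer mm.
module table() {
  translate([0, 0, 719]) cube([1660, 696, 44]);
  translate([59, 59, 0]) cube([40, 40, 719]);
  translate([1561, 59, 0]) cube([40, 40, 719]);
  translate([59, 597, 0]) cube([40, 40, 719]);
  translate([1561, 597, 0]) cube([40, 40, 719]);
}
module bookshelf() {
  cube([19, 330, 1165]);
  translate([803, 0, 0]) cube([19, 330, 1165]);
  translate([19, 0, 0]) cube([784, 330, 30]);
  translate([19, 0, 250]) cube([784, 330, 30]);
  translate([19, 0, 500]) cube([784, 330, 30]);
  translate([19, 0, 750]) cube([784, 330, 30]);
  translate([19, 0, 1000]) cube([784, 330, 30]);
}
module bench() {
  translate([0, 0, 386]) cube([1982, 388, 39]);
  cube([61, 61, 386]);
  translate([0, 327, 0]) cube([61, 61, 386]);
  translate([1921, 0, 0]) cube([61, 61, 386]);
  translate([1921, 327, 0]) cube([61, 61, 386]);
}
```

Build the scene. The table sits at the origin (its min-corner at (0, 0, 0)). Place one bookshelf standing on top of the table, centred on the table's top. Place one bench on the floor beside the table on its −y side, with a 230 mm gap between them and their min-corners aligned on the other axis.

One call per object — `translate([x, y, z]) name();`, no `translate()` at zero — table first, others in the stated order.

table();
translate([419, 183, 763]) bookshelf();
translate([0, -618, 0]) bench();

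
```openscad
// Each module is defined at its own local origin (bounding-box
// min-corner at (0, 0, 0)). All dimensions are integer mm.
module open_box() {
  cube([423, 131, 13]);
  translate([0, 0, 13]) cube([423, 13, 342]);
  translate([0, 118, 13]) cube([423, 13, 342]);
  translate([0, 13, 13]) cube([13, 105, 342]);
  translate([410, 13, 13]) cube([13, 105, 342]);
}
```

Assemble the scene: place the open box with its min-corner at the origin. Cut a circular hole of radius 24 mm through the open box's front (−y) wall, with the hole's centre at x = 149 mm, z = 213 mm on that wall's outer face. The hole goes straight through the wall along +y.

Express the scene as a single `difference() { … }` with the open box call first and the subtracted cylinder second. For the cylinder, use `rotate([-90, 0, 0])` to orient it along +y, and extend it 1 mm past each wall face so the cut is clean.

difference() {
  open_box();
  translate([149, -1, 213]) rotate([-90, 0, 0]) cylinder(h = 15, r = 24);
}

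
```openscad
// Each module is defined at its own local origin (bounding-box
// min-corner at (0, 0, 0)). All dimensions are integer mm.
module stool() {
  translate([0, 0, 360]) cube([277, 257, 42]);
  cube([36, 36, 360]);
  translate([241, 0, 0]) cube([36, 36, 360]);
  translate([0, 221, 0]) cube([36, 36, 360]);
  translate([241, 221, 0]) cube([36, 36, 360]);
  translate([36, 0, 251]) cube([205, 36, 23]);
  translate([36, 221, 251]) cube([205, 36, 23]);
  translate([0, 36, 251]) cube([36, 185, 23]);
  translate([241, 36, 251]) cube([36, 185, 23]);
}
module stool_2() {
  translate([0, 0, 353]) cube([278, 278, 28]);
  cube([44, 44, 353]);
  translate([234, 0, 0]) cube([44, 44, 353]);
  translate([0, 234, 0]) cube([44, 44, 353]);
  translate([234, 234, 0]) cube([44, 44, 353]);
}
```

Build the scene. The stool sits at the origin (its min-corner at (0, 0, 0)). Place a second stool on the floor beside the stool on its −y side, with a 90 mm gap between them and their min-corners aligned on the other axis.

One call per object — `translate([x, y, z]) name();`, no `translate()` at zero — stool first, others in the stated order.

stool();
translate([0, -368, 0]) stool_2();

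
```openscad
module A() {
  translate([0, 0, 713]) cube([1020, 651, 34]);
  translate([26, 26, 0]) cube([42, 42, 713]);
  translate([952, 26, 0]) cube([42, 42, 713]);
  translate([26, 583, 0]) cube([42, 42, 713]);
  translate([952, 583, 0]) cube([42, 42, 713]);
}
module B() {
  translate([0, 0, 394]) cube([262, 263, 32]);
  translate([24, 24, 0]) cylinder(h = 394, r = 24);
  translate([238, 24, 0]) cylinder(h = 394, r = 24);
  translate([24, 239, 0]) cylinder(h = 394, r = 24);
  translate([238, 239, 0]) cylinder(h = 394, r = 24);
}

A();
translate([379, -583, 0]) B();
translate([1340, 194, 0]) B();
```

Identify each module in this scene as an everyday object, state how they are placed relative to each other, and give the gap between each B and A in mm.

Each stool's nearest face is 320 mm from the table's bounding box.

A is a table. B is a stool. Two stools sit around the table at the −y, +x sides. The gap between each stool and the table is 320 mm.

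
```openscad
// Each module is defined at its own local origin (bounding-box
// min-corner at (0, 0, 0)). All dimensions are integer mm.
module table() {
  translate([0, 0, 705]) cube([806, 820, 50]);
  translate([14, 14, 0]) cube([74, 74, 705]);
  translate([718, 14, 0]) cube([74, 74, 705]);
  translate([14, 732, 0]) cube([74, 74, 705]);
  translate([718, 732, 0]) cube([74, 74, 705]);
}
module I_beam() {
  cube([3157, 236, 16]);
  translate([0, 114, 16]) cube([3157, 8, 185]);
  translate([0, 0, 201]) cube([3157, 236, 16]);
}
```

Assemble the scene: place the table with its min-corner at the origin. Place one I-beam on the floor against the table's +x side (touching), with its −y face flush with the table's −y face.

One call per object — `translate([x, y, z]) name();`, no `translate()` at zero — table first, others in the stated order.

table();
translate([806, 0, 0]) I_beam();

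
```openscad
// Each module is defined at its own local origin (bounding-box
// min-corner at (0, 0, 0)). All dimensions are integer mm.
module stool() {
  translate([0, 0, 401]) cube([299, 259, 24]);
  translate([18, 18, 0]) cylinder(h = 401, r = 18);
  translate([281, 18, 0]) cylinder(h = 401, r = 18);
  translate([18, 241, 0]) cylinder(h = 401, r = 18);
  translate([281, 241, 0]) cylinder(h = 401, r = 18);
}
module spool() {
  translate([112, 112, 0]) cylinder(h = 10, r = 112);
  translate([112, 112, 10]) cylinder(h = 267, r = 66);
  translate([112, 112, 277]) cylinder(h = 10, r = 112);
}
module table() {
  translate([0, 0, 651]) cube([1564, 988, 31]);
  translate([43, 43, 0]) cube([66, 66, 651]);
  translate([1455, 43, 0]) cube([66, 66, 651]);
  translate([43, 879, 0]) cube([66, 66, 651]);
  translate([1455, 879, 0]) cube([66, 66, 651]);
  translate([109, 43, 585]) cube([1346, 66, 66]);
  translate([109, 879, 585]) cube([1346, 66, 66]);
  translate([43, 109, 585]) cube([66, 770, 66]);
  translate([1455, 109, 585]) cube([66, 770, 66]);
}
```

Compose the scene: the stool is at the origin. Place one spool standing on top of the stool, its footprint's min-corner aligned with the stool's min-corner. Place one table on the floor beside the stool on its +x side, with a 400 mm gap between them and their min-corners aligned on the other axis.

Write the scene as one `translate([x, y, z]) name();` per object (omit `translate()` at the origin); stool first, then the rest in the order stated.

stool();
translate([0, 0, 425]) spool();
translate([699, 0, 0]) table();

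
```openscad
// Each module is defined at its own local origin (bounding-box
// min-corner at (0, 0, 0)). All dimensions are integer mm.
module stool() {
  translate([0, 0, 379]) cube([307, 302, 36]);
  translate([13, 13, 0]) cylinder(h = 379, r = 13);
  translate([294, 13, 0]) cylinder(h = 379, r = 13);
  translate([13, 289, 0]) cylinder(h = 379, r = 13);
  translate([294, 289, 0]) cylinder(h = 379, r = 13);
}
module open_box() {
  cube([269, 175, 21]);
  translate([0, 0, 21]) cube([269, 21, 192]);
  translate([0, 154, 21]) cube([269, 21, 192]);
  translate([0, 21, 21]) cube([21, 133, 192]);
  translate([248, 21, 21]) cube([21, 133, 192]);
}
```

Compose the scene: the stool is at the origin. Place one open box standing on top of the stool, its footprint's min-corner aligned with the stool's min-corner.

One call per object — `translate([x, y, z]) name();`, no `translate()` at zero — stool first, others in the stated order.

stool();
translate([0, 0, 415]) open_box();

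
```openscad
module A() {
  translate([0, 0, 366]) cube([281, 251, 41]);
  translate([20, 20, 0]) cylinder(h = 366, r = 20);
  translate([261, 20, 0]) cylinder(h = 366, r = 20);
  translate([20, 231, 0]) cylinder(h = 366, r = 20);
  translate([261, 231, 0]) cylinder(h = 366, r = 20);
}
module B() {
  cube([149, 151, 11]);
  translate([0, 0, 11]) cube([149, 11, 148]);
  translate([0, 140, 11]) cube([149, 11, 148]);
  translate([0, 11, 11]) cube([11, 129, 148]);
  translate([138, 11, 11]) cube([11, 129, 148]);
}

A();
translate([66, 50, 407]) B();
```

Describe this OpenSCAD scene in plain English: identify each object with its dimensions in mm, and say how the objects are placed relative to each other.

A is a four-legged stool. The seat is 281×251 mm, 41 mm thick, top at z = 407 mm. It stands on four round legs, each 40 mm in diameter, from z = 0 to the seat underside, each leg's axis is inset half a diameter from the nearest pair of seat edges (so the leg's bounding box is flush with the corner).

B is an open storage box with external size 149×151×159 mm and wall thickness 11 mm (the base is also 11 mm thick). The base covers the whole footprint; the four walls stand on the base, with the y-facing walls full-width and the x-facing walls fitting between their inner faces.

The open box is on top of the stool, centred.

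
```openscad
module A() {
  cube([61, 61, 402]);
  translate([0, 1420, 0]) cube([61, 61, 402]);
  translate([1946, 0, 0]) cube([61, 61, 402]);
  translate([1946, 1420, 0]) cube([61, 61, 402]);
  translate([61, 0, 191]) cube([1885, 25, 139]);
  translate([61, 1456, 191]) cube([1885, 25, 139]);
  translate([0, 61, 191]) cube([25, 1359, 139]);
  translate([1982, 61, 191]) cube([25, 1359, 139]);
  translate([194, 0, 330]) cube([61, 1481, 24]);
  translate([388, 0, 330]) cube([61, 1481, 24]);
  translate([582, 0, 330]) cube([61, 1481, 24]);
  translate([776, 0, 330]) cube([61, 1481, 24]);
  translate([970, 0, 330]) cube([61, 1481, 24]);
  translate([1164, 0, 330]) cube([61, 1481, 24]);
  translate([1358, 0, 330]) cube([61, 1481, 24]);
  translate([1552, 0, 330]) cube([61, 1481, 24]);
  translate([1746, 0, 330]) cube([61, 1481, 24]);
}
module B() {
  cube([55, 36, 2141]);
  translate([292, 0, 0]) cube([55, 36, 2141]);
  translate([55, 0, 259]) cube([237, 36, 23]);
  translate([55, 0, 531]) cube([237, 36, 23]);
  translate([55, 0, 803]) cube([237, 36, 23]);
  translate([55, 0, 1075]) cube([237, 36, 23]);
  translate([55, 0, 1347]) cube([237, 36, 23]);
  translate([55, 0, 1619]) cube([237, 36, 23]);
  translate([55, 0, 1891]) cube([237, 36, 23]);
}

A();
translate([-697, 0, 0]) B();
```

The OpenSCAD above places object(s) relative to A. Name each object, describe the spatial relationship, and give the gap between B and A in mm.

The ladder's nearest face is 350 mm from the bed frame's −x face.

A is a bed frame. B is a ladder. The ladder is on the floor beside the bed frame on its −x side. The gap between the ladder and the bed frame is 350 mm.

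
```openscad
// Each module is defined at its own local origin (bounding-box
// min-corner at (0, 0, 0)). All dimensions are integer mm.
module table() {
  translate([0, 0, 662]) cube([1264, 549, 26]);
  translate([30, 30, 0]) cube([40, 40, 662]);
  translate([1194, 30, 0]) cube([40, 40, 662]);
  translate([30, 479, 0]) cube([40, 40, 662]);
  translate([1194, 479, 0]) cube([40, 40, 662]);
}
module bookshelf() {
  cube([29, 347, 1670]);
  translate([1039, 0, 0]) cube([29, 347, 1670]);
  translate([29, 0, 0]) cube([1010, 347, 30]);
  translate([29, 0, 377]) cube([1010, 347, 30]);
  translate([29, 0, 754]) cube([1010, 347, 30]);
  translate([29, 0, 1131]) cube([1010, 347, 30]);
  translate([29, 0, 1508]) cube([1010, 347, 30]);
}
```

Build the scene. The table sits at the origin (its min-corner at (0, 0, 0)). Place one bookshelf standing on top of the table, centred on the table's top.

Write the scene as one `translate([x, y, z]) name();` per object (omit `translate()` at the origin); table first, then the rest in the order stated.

table();
translate([98, 101, 688]) bookshelf();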